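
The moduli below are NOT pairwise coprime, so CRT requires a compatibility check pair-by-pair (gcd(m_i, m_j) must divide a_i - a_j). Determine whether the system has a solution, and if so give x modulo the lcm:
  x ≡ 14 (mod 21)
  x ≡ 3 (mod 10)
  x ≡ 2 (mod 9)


Moduli 21, 10, 9 are not pairwise coprime, so CRT works modulo lcm(m_i) when all pairwise compatibility conditions hold.
Pairwise compatibility: gcd(m_i, m_j) must divide a_i - a_j for every pair.
Merge one congruence at a time:
  Start: x ≡ 14 (mod 21).
  Combine with x ≡ 3 (mod 10): gcd(21, 10) = 1; 3 - 14 = -11, which IS divisible by 1, so compatible.
    Write x = 14 + 21·t and substitute into x ≡ 3 (mod 10): 21·t ≡ 3 − 14 = -11 (mod 10).
    Reduce coefficients mod 10: 1·t ≡ 9 (mod 10).
    So t ≡ 9 (mod 10).
    Then x = 14 + 21·9 = 203, valid modulo lcm(21, 10) = 210: x ≡ 203 (mod 210).
  Combine with x ≡ 2 (mod 9): gcd(210, 9) = 3; 2 - 203 = -201, which IS divisible by 3, so compatible.
    Write x = 203 + 210·t and substitute into x ≡ 2 (mod 9): 210·t ≡ 2 − 203 = -201 (mod 9).
    Divide the congruence (and modulus) by g = 3: 70·t ≡ -67 (mod 3).
    Reduce coefficients mod 3: 1·t ≡ 2 (mod 3).
    So t ≡ 2 (mod 3).
    Then x = 203 + 210·2 = 623, valid modulo lcm(210, 9) = 630: x ≡ 623 (mod 630).
Verify: 623 mod 21 = 14, 623 mod 10 = 3, 623 mod 9 = 2.

x ≡ 623 (mod 630).


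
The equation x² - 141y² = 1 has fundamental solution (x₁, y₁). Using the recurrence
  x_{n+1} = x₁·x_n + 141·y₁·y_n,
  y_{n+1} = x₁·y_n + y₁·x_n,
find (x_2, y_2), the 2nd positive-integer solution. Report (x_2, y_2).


Step 1: Find the fundamental solution (x₁, y₁) of x² - 141y² = 1.
  Expand √141 as a continued fraction. a₀ = ⌊√141⌋ = 11; iterate m_{k+1} = d_k·a_k − m_k, d_{k+1} = (141 − m_{k+1}²)/d_k, a_{k+1} = ⌊(a₀ + m_{k+1})/d_{k+1}⌋ (starting m₀ = 0, d₀ = 1), with convergents p_k = a_k·p_{k-1} + p_{k-2}, q_k = a_k·q_{k-1} + q_{k-2} (p₋₁ = 1, q₋₁ = 0):
  k = 0: a₀ = 11; p₀/q₀ = 11/1; p₀² − 141·q₀² = 121 − 141 = -20.
  k = 1: m = 11, d = 20, a = ⌊(11 + 11)/20⌋ = 1; p/q = (1·11 + 1)/(1·1 + 0) = 12/1; p² − 141·q² = 144 − 141 = 3.
  k = 2: m = 9, d = 3, a = ⌊(11 + 9)/3⌋ = 6; p/q = (6·12 + 11)/(6·1 + 1) = 83/7; p² − 141·q² = 6889 − 6909 = -20.
  k = 3: m = 9, d = 20, a = ⌊(11 + 9)/20⌋ = 1; p/q = (1·83 + 12)/(1·7 + 1) = 95/8; p² − 141·q² = 9025 − 9024 = 1.
  The first convergent with p² − 141·q² = 1 gives the fundamental solution (x₁, y₁) = (95, 8).
Step 2: Apply the recurrence (x_{n+1}, y_{n+1}) = (x₁x_n + 141y₁y_n, x₁y_n + y₁x_n) repeatedly.
  From (x_1, y_1) = (95, 8): x_2 = 95·95 + 141·8·8 = 18049; y_2 = 95·8 + 8·95 = 1520.
Step 3: Verify x_2² - 141·y_2² = 325766401 - 325766400 = 1 (should be 1). ✓

(x_1, y_1) = (95, 8); (x_2, y_2) = (18049, 1520).


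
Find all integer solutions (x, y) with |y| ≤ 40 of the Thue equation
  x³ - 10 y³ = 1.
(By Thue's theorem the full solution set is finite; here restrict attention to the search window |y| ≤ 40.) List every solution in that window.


The equation is x³ - 10y³ = 1. For fixed y, x³ = 10·y³ + 1, so a solution requires the RHS to be a perfect cube.
Strategy: iterate y from -40 to 40, compute RHS = 10·y³ + 1, and check whether it is a (positive or negative) perfect cube.
Check small values of y:
  y = 0: RHS = 1 = (1)³ ⇒ x = 1 works.
  y = 1: RHS = 11 is not a perfect cube.
  y = -1: RHS = -9 is not a perfect cube.
  y = 2: RHS = 81 is not a perfect cube.
  y = -2: RHS = -79 is not a perfect cube.
  y = 3: RHS = 271 is not a perfect cube.
  y = -3: RHS = -269 is not a perfect cube.
Continuing the search up to |y| = 40 finds no further solutions beyond those listed.
Collected solutions: (1, 0).

Solutions (with |y| ≤ 40): (1, 0).


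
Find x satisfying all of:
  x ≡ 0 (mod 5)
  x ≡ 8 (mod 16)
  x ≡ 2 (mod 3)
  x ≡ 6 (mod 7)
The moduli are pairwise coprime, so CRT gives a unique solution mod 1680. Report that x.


Product of moduli M = 5 · 16 · 3 · 7 = 1680.
Merge one congruence at a time:
  Start: x ≡ 0 (mod 5).
  Combine with x ≡ 8 (mod 16); new modulus lcm = 80.
    Write x = 0 + 5·t and substitute into x ≡ 8 (mod 16): 5·t ≡ 8 − 0 = 8 (mod 16).
    The inverse of 5 mod 16 is 13 (since 5·13 = 65 = 4·16 + 1), so t ≡ 13·8 = 104 ≡ 8 (mod 16).
    Then x = 0 + 5·8 = 40, valid modulo lcm(5, 16) = 80: x ≡ 40 (mod 80).
  Combine with x ≡ 2 (mod 3); new modulus lcm = 240.
    Write x = 40 + 80·t and substitute into x ≡ 2 (mod 3): 80·t ≡ 2 − 40 = -38 (mod 3).
    Reduce coefficients mod 3: 2·t ≡ 1 (mod 3).
    The inverse of 2 mod 3 is 2 (since 2·2 = 4 = 1·3 + 1), so t ≡ 2·1 = 2 ≡ 2 (mod 3).
    Then x = 40 + 80·2 = 200, valid modulo lcm(80, 3) = 240: x ≡ 200 (mod 240).
  Combine with x ≡ 6 (mod 7); new modulus lcm = 1680.
    Write x = 200 + 240·t and substitute into x ≡ 6 (mod 7): 240·t ≡ 6 − 200 = -194 (mod 7).
    Reduce coefficients mod 7: 2·t ≡ 2 (mod 7).
    The inverse of 2 mod 7 is 4 (since 2·4 = 8 = 1·7 + 1), so t ≡ 4·2 = 8 ≡ 1 (mod 7).
    Then x = 200 + 240·1 = 440, valid modulo lcm(240, 7) = 1680: x ≡ 440 (mod 1680).
Verify against each original: 440 mod 5 = 0, 440 mod 16 = 8, 440 mod 3 = 2, 440 mod 7 = 6.

x ≡ 440 (mod 1680).


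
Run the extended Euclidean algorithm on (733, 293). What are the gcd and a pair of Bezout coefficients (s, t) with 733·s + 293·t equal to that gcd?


Euclidean algorithm on (733, 293) — divide until remainder is 0:
  733 = 2 · 293 + 147
  293 = 1 · 147 + 146
  147 = 1 · 146 + 1
  146 = 146 · 1 + 0
gcd(733, 293) = 1.
Track Bezout coefficients alongside the remainders: start with r₀ = 733 = a·1 + b·0 (s = 1, t = 0) and r₁ = 293 = a·0 + b·1 (s = 0, t = 1); each new remainder r_{k+1} = r_{k-1} − q_k·r_k inherits s_{k+1} = s_{k-1} − q_k·s_k, t_{k+1} = t_{k-1} − q_k·t_k, so r_k = a·s_k + b·t_k at every step:
  q = 2: r = 147, s = 1 − 2·0 = 1, t = 0 − 2·1 = -2  (check: 733·1 + 293·(-2) = 147)
  q = 1: r = 146, s = 0 − 1·1 = -1, t = 1 − 1·(-2) = 3  (check: 733·(-1) + 293·3 = 146)
  q = 1: r = 1, s = 1 − 1·(-1) = 2, t = -2 − 1·3 = -5  (check: 733·2 + 293·(-5) = 1)
The row with r = 1 (the gcd) gives the Bezout coefficients s = 2, t = -5.
Result: 733 · (2) + 293 · (-5) = 1.

gcd(733, 293) = 1; s = 2, t = -5 (check: 733·2 + 293·(-5) = 1).


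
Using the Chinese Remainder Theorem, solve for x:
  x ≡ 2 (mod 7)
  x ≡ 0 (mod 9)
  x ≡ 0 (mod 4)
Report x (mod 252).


Moduli 7, 9, 4 are pairwise coprime; by CRT there is a unique solution modulo M = 7 · 9 · 4 = 252.
Solve pairwise, accumulating the modulus:
  Start with x ≡ 2 (mod 7).
  Combine with x ≡ 0 (mod 9): since gcd(7, 9) = 1, we get a unique residue mod 63.
    Write x = 2 + 7·t and substitute into x ≡ 0 (mod 9): 7·t ≡ 0 − 2 = -2 (mod 9).
    Reduce coefficients mod 9: 7·t ≡ 7 (mod 9).
    The inverse of 7 mod 9 is 4 (since 7·4 = 28 = 3·9 + 1), so t ≡ 4·7 = 28 ≡ 1 (mod 9).
    Then x = 2 + 7·1 = 9, valid modulo lcm(7, 9) = 63: x ≡ 9 (mod 63).
  Combine with x ≡ 0 (mod 4): since gcd(63, 4) = 1, we get a unique residue mod 252.
    Write x = 9 + 63·t and substitute into x ≡ 0 (mod 4): 63·t ≡ 0 − 9 = -9 (mod 4).
    Reduce coefficients mod 4: 3·t ≡ 3 (mod 4).
    The inverse of 3 mod 4 is 3 (since 3·3 = 9 = 2·4 + 1), so t ≡ 3·3 = 9 ≡ 1 (mod 4).
    Then x = 9 + 63·1 = 72, valid modulo lcm(63, 4) = 252: x ≡ 72 (mod 252).
Verify: 72 mod 7 = 2 ✓, 72 mod 9 = 0 ✓, 72 mod 4 = 0 ✓.

x ≡ 72 (mod 252).


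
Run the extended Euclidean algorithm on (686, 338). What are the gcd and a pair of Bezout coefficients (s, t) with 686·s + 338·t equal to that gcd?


Euclidean algorithm on (686, 338) — divide until remainder is 0:
  686 = 2 · 338 + 10
  338 = 33 · 10 + 8
  10 = 1 · 8 + 2
  8 = 4 · 2 + 0
gcd(686, 338) = 2.
Track Bezout coefficients alongside the remainders: start with r₀ = 686 = a·1 + b·0 (s = 1, t = 0) and r₁ = 338 = a·0 + b·1 (s = 0, t = 1); each new remainder r_{k+1} = r_{k-1} − q_k·r_k inherits s_{k+1} = s_{k-1} − q_k·s_k, t_{k+1} = t_{k-1} − q_k·t_k, so r_k = a·s_k + b·t_k at every step:
  q = 2: r = 10, s = 1 − 2·0 = 1, t = 0 − 2·1 = -2  (check: 686·1 + 338·(-2) = 10)
  q = 33: r = 8, s = 0 − 33·1 = -33, t = 1 − 33·(-2) = 67  (check: 686·(-33) + 338·67 = 8)
  q = 1: r = 2, s = 1 − 1·(-33) = 34, t = -2 − 1·67 = -69  (check: 686·34 + 338·(-69) = 2)
The row with r = 2 (the gcd) gives the Bezout coefficients s = 34, t = -69.
Result: 686 · (34) + 338 · (-69) = 2.

gcd(686, 338) = 2; s = 34, t = -69 (check: 686·34 + 338·(-69) = 2).


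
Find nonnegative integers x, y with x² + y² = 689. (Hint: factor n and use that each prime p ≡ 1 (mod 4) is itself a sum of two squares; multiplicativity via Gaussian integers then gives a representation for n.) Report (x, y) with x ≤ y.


Step 1: Factor n = 689 = 13 · 53.
Step 2: Check the mod-4 condition on each prime factor: 13 ≡ 1 (mod 4), exponent 1; 53 ≡ 1 (mod 4), exponent 1.
All primes ≡ 3 (mod 4) appear to even exponent (or don't appear), so by the two-squares theorem n IS expressible as a sum of two squares.
Step 3: Build a representation. Here n = 13 · 53 is a product of primes ≡ 1 (mod 4). Each prime p ≡ 1 (mod 4) is itself a sum of two squares; find a² by testing p − a² for a perfect square:
  13: 13 − 1² = 12, 13 − 2² = 9 = 3² ⇒ 13 = 2² + 3².
  53: 53 − 1² = 52, 53 − 2² = 49 = 7² ⇒ 53 = 2² + 7².
  Combine using the Brahmagupta–Fibonacci identity (a² + b²)(c² + d²) = (ac − bd)² + (ad + bc)² = (ac + bd)² + (ad − bc)²:
  13 · 53 = 689: from (2² + 3²)(2² + 7²), take (2·2 − 3·7, 2·7 + 3·2) = (4 − 21, 14 + 6) = (-17, 20); dropping signs (only squares matter) gives (17, 20); check 17² + 20² = 289 + 400 = 689 ✓.
Step 4: Order so x ≤ y and verify: 17² + 20² = 289 + 400 = 689 = n. ✓

n = 689 = 17² + 20² (one valid representation with x ≤ y).


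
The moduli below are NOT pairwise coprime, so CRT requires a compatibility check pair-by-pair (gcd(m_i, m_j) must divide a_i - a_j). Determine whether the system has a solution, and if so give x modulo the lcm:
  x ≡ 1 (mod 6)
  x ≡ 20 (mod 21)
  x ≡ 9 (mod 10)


Moduli 6, 21, 10 are not pairwise coprime, so CRT works modulo lcm(m_i) when all pairwise compatibility conditions hold.
Pairwise compatibility: gcd(m_i, m_j) must divide a_i - a_j for every pair.
Merge one congruence at a time:
  Start: x ≡ 1 (mod 6).
  Combine with x ≡ 20 (mod 21): gcd(6, 21) = 3, and 20 - 1 = 19 is NOT divisible by 3.
    ⇒ system is inconsistent (no integer solution).

No solution (the system is inconsistent).


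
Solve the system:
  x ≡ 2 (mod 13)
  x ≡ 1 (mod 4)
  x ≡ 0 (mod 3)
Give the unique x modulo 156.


Moduli 13, 4, 3 are pairwise coprime; by CRT there is a unique solution modulo M = 13 · 4 · 3 = 156.
Solve pairwise, accumulating the modulus:
  Start with x ≡ 2 (mod 13).
  Combine with x ≡ 1 (mod 4): since gcd(13, 4) = 1, we get a unique residue mod 52.
    Write x = 2 + 13·t and substitute into x ≡ 1 (mod 4): 13·t ≡ 1 − 2 = -1 (mod 4).
    Reduce coefficients mod 4: 1·t ≡ 3 (mod 4).
    So t ≡ 3 (mod 4).
    Then x = 2 + 13·3 = 41, valid modulo lcm(13, 4) = 52: x ≡ 41 (mod 52).
  Combine with x ≡ 0 (mod 3): since gcd(52, 3) = 1, we get a unique residue mod 156.
    Write x = 41 + 52·t and substitute into x ≡ 0 (mod 3): 52·t ≡ 0 − 41 = -41 (mod 3).
    Reduce coefficients mod 3: 1·t ≡ 1 (mod 3).
    So t ≡ 1 (mod 3).
    Then x = 41 + 52·1 = 93, valid modulo lcm(52, 3) = 156: x ≡ 93 (mod 156).
Verify: 93 mod 13 = 2 ✓, 93 mod 4 = 1 ✓, 93 mod 3 = 0 ✓.

x ≡ 93 (mod 156).


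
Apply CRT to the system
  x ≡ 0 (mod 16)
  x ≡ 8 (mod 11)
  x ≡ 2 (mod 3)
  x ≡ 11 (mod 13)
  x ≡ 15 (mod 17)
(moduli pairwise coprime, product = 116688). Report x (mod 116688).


Product of moduli M = 16 · 11 · 3 · 13 · 17 = 116688.
Merge one congruence at a time:
  Start: x ≡ 0 (mod 16).
  Combine with x ≡ 8 (mod 11); new modulus lcm = 176.
    Write x = 0 + 16·t and substitute into x ≡ 8 (mod 11): 16·t ≡ 8 − 0 = 8 (mod 11).
    Reduce coefficients mod 11: 5·t ≡ 8 (mod 11).
    The inverse of 5 mod 11 is 9 (since 5·9 = 45 = 4·11 + 1), so t ≡ 9·8 = 72 ≡ 6 (mod 11).
    Then x = 0 + 16·6 = 96, valid modulo lcm(16, 11) = 176: x ≡ 96 (mod 176).
  Combine with x ≡ 2 (mod 3); new modulus lcm = 528.
    Write x = 96 + 176·t and substitute into x ≡ 2 (mod 3): 176·t ≡ 2 − 96 = -94 (mod 3).
    Reduce coefficients mod 3: 2·t ≡ 2 (mod 3).
    The inverse of 2 mod 3 is 2 (since 2·2 = 4 = 1·3 + 1), so t ≡ 2·2 = 4 ≡ 1 (mod 3).
    Then x = 96 + 176·1 = 272, valid modulo lcm(176, 3) = 528: x ≡ 272 (mod 528).
  Combine with x ≡ 11 (mod 13); new modulus lcm = 6864.
    Write x = 272 + 528·t and substitute into x ≡ 11 (mod 13): 528·t ≡ 11 − 272 = -261 (mod 13).
    Reduce coefficients mod 13: 8·t ≡ 12 (mod 13).
    The inverse of 8 mod 13 is 5 (since 8·5 = 40 = 3·13 + 1), so t ≡ 5·12 = 60 ≡ 8 (mod 13).
    Then x = 272 + 528·8 = 4496, valid modulo lcm(528, 13) = 6864: x ≡ 4496 (mod 6864).
  Combine with x ≡ 15 (mod 17); new modulus lcm = 116688.
    Write x = 4496 + 6864·t and substitute into x ≡ 15 (mod 17): 6864·t ≡ 15 − 4496 = -4481 (mod 17).
    Reduce coefficients mod 17: 13·t ≡ 7 (mod 17).
    The inverse of 13 mod 17 is 4 (since 13·4 = 52 = 3·17 + 1), so t ≡ 4·7 = 28 ≡ 11 (mod 17).
    Then x = 4496 + 6864·11 = 80000, valid modulo lcm(6864, 17) = 116688: x ≡ 80000 (mod 116688).
Verify against each original: 80000 mod 16 = 0, 80000 mod 11 = 8, 80000 mod 3 = 2, 80000 mod 13 = 11, 80000 mod 17 = 15.

x ≡ 80000 (mod 116688).


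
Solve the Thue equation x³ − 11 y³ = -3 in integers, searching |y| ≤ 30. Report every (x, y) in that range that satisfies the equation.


The equation is x³ - 11y³ = -3. For fixed y, x³ = 11·y³ − 3, so a solution requires the RHS to be a perfect cube.
Strategy: iterate y from -30 to 30, compute RHS = 11·y³ − 3, and check whether it is a (positive or negative) perfect cube.
Check small values of y:
  y = 0: RHS = -3 is not a perfect cube.
  y = 1: RHS = 8 = (2)³ ⇒ x = 2 works.
  y = -1: RHS = -14 is not a perfect cube.
  y = 2: RHS = 85 is not a perfect cube.
  y = -2: RHS = -91 is not a perfect cube.
  y = 3: RHS = 294 is not a perfect cube.
  y = -3: RHS = -300 is not a perfect cube.
Continuing the search up to |y| = 30 finds no further solutions beyond those listed.
Collected solutions: (2, 1).

Solutions (with |y| ≤ 30): (2, 1).


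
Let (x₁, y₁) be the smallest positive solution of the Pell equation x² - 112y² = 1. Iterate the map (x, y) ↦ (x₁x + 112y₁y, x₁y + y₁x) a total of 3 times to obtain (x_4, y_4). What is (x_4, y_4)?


Step 1: Find the fundamental solution (x₁, y₁) of x² - 112y² = 1.
  Expand √112 as a continued fraction. a₀ = ⌊√112⌋ = 10; iterate m_{k+1} = d_k·a_k − m_k, d_{k+1} = (112 − m_{k+1}²)/d_k, a_{k+1} = ⌊(a₀ + m_{k+1})/d_{k+1}⌋ (starting m₀ = 0, d₀ = 1), with convergents p_k = a_k·p_{k-1} + p_{k-2}, q_k = a_k·q_{k-1} + q_{k-2} (p₋₁ = 1, q₋₁ = 0):
  k = 0: a₀ = 10; p₀/q₀ = 10/1; p₀² − 112·q₀² = 100 − 112 = -12.
  k = 1: m = 10, d = 12, a = ⌊(10 + 10)/12⌋ = 1; p/q = (1·10 + 1)/(1·1 + 0) = 11/1; p² − 112·q² = 121 − 112 = 9.
  k = 2: m = 2, d = 9, a = ⌊(10 + 2)/9⌋ = 1; p/q = (1·11 + 10)/(1·1 + 1) = 21/2; p² − 112·q² = 441 − 448 = -7.
  k = 3: m = 7, d = 7, a = ⌊(10 + 7)/7⌋ = 2; p/q = (2·21 + 11)/(2·2 + 1) = 53/5; p² − 112·q² = 2809 − 2800 = 9.
  k = 4: m = 7, d = 9, a = ⌊(10 + 7)/9⌋ = 1; p/q = (1·53 + 21)/(1·5 + 2) = 74/7; p² − 112·q² = 5476 − 5488 = -12.
  k = 5: m = 2, d = 12, a = ⌊(10 + 2)/12⌋ = 1; p/q = (1·74 + 53)/(1·7 + 5) = 127/12; p² − 112·q² = 16129 − 16128 = 1.
  The first convergent with p² − 112·q² = 1 gives the fundamental solution (x₁, y₁) = (127, 12).
Step 2: Apply the recurrence (x_{n+1}, y_{n+1}) = (x₁x_n + 112y₁y_n, x₁y_n + y₁x_n) repeatedly.
  From (x_1, y_1) = (127, 12): x_2 = 127·127 + 112·12·12 = 32257; y_2 = 127·12 + 12·127 = 3048.
  From (x_2, y_2) = (32257, 3048): x_3 = 127·32257 + 112·12·3048 = 8193151; y_3 = 127·3048 + 12·32257 = 774180.
  From (x_3, y_3) = (8193151, 774180): x_4 = 127·8193151 + 112·12·774180 = 2081028097; y_4 = 127·774180 + 12·8193151 = 196638672.
Step 3: Verify x_4² - 112·y_4² = 4330677940503441409 - 4330677940503441408 = 1 (should be 1). ✓

(x_1, y_1) = (127, 12); (x_4, y_4) = (2081028097, 196638672).


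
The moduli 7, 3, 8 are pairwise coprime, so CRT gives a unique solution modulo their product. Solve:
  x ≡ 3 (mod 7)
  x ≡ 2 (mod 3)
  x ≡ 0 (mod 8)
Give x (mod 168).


Moduli 7, 3, 8 are pairwise coprime; by CRT there is a unique solution modulo M = 7 · 3 · 8 = 168.
Solve pairwise, accumulating the modulus:
  Start with x ≡ 3 (mod 7).
  Combine with x ≡ 2 (mod 3): since gcd(7, 3) = 1, we get a unique residue mod 21.
    Write x = 3 + 7·t and substitute into x ≡ 2 (mod 3): 7·t ≡ 2 − 3 = -1 (mod 3).
    Reduce coefficients mod 3: 1·t ≡ 2 (mod 3).
    So t ≡ 2 (mod 3).
    Then x = 3 + 7·2 = 17, valid modulo lcm(7, 3) = 21: x ≡ 17 (mod 21).
  Combine with x ≡ 0 (mod 8): since gcd(21, 8) = 1, we get a unique residue mod 168.
    Write x = 17 + 21·t and substitute into x ≡ 0 (mod 8): 21·t ≡ 0 − 17 = -17 (mod 8).
    Reduce coefficients mod 8: 5·t ≡ 7 (mod 8).
    The inverse of 5 mod 8 is 5 (since 5·5 = 25 = 3·8 + 1), so t ≡ 5·7 = 35 ≡ 3 (mod 8).
    Then x = 17 + 21·3 = 80, valid modulo lcm(21, 8) = 168: x ≡ 80 (mod 168).
Verify: 80 mod 7 = 3 ✓, 80 mod 3 = 2 ✓, 80 mod 8 = 0 ✓.

x ≡ 80 (mod 168).


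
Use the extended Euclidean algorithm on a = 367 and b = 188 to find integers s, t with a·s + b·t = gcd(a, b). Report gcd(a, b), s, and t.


Euclidean algorithm on (367, 188) — divide until remainder is 0:
  367 = 1 · 188 + 179
  188 = 1 · 179 + 9
  179 = 19 · 9 + 8
  9 = 1 · 8 + 1
  8 = 8 · 1 + 0
gcd(367, 188) = 1.
Track Bezout coefficients alongside the remainders: start with r₀ = 367 = a·1 + b·0 (s = 1, t = 0) and r₁ = 188 = a·0 + b·1 (s = 0, t = 1); each new remainder r_{k+1} = r_{k-1} − q_k·r_k inherits s_{k+1} = s_{k-1} − q_k·s_k, t_{k+1} = t_{k-1} − q_k·t_k, so r_k = a·s_k + b·t_k at every step:
  q = 1: r = 179, s = 1 − 1·0 = 1, t = 0 − 1·1 = -1  (check: 367·1 + 188·(-1) = 179)
  q = 1: r = 9, s = 0 − 1·1 = -1, t = 1 − 1·(-1) = 2  (check: 367·(-1) + 188·2 = 9)
  q = 19: r = 8, s = 1 − 19·(-1) = 20, t = -1 − 19·2 = -39  (check: 367·20 + 188·(-39) = 8)
  q = 1: r = 1, s = -1 − 1·20 = -21, t = 2 − 1·(-39) = 41  (check: 367·(-21) + 188·41 = 1)
The row with r = 1 (the gcd) gives the Bezout coefficients s = -21, t = 41.
Result: 367 · (-21) + 188 · (41) = 1.

gcd(367, 188) = 1; s = -21, t = 41 (check: 367·(-21) + 188·41 = 1).


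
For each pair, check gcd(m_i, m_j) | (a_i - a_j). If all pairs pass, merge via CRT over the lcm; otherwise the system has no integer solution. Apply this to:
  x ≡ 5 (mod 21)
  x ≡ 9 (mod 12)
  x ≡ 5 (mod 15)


Moduli 21, 12, 15 are not pairwise coprime, so CRT works modulo lcm(m_i) when all pairwise compatibility conditions hold.
Pairwise compatibility: gcd(m_i, m_j) must divide a_i - a_j for every pair.
Merge one congruence at a time:
  Start: x ≡ 5 (mod 21).
  Combine with x ≡ 9 (mod 12): gcd(21, 12) = 3, and 9 - 5 = 4 is NOT divisible by 3.
    ⇒ system is inconsistent (no integer solution).

No solution (the system is inconsistent).


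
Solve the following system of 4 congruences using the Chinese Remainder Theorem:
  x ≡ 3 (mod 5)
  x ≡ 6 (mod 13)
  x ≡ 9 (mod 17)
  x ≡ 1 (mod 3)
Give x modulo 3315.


Product of moduli M = 5 · 13 · 17 · 3 = 3315.
Merge one congruence at a time:
  Start: x ≡ 3 (mod 5).
  Combine with x ≡ 6 (mod 13); new modulus lcm = 65.
    Write x = 3 + 5·t and substitute into x ≡ 6 (mod 13): 5·t ≡ 6 − 3 = 3 (mod 13).
    The inverse of 5 mod 13 is 8 (since 5·8 = 40 = 3·13 + 1), so t ≡ 8·3 = 24 ≡ 11 (mod 13).
    Then x = 3 + 5·11 = 58, valid modulo lcm(5, 13) = 65: x ≡ 58 (mod 65).
  Combine with x ≡ 9 (mod 17); new modulus lcm = 1105.
    Write x = 58 + 65·t and substitute into x ≡ 9 (mod 17): 65·t ≡ 9 − 58 = -49 (mod 17).
    Reduce coefficients mod 17: 14·t ≡ 2 (mod 17).
    The inverse of 14 mod 17 is 11 (since 14·11 = 154 = 9·17 + 1), so t ≡ 11·2 = 22 ≡ 5 (mod 17).
    Then x = 58 + 65·5 = 383, valid modulo lcm(65, 17) = 1105: x ≡ 383 (mod 1105).
  Combine with x ≡ 1 (mod 3); new modulus lcm = 3315.
    Write x = 383 + 1105·t and substitute into x ≡ 1 (mod 3): 1105·t ≡ 1 − 383 = -382 (mod 3).
    Reduce coefficients mod 3: 1·t ≡ 2 (mod 3).
    So t ≡ 2 (mod 3).
    Then x = 383 + 1105·2 = 2593, valid modulo lcm(1105, 3) = 3315: x ≡ 2593 (mod 3315).
Verify against each original: 2593 mod 5 = 3, 2593 mod 13 = 6, 2593 mod 17 = 9, 2593 mod 3 = 1.

x ≡ 2593 (mod 3315).


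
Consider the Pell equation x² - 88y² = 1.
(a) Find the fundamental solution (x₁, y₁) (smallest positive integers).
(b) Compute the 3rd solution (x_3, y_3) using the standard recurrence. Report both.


Step 1: Find the fundamental solution (x₁, y₁) of x² - 88y² = 1.
  Expand √88 as a continued fraction. a₀ = ⌊√88⌋ = 9; iterate m_{k+1} = d_k·a_k − m_k, d_{k+1} = (88 − m_{k+1}²)/d_k, a_{k+1} = ⌊(a₀ + m_{k+1})/d_{k+1}⌋ (starting m₀ = 0, d₀ = 1), with convergents p_k = a_k·p_{k-1} + p_{k-2}, q_k = a_k·q_{k-1} + q_{k-2} (p₋₁ = 1, q₋₁ = 0):
  k = 0: a₀ = 9; p₀/q₀ = 9/1; p₀² − 88·q₀² = 81 − 88 = -7.
  k = 1: m = 9, d = 7, a = ⌊(9 + 9)/7⌋ = 2; p/q = (2·9 + 1)/(2·1 + 0) = 19/2; p² − 88·q² = 361 − 352 = 9.
  k = 2: m = 5, d = 9, a = ⌊(9 + 5)/9⌋ = 1; p/q = (1·19 + 9)/(1·2 + 1) = 28/3; p² − 88·q² = 784 − 792 = -8.
  k = 3: m = 4, d = 8, a = ⌊(9 + 4)/8⌋ = 1; p/q = (1·28 + 19)/(1·3 + 2) = 47/5; p² − 88·q² = 2209 − 2200 = 9.
  k = 4: m = 4, d = 9, a = ⌊(9 + 4)/9⌋ = 1; p/q = (1·47 + 28)/(1·5 + 3) = 75/8; p² − 88·q² = 5625 − 5632 = -7.
  k = 5: m = 5, d = 7, a = ⌊(9 + 5)/7⌋ = 2; p/q = (2·75 + 47)/(2·8 + 5) = 197/21; p² − 88·q² = 38809 − 38808 = 1.
  The first convergent with p² − 88·q² = 1 gives the fundamental solution (x₁, y₁) = (197, 21).
Step 2: Apply the recurrence (x_{n+1}, y_{n+1}) = (x₁x_n + 88y₁y_n, x₁y_n + y₁x_n) repeatedly.
  From (x_1, y_1) = (197, 21): x_2 = 197·197 + 88·21·21 = 77617; y_2 = 197·21 + 21·197 = 8274.
  From (x_2, y_2) = (77617, 8274): x_3 = 197·77617 + 88·21·8274 = 30580901; y_3 = 197·8274 + 21·77617 = 3259935.
Step 3: Verify x_3² - 88·y_3² = 935191505971801 - 935191505971800 = 1 (should be 1). ✓

(x_1, y_1) = (197, 21); (x_3, y_3) = (30580901, 3259935).


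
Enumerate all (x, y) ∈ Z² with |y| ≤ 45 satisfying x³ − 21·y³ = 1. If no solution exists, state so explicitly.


The equation is x³ - 21y³ = 1. For fixed y, x³ = 21·y³ + 1, so a solution requires the RHS to be a perfect cube.
Strategy: iterate y from -45 to 45, compute RHS = 21·y³ + 1, and check whether it is a (positive or negative) perfect cube.
Check small values of y:
  y = 0: RHS = 1 = (1)³ ⇒ x = 1 works.
  y = 1: RHS = 22 is not a perfect cube.
  y = -1: RHS = -20 is not a perfect cube.
  y = 2: RHS = 169 is not a perfect cube.
  y = -2: RHS = -167 is not a perfect cube.
  y = 3: RHS = 568 is not a perfect cube.
  y = -3: RHS = -566 is not a perfect cube.
Continuing the search up to |y| = 45 finds no further solutions beyond those listed.
Collected solutions: (1, 0).

Solutions (with |y| ≤ 45): (1, 0).


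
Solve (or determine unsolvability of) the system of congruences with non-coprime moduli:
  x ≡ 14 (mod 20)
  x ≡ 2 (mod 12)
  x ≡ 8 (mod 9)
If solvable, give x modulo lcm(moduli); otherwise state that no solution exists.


Moduli 20, 12, 9 are not pairwise coprime, so CRT works modulo lcm(m_i) when all pairwise compatibility conditions hold.
Pairwise compatibility: gcd(m_i, m_j) must divide a_i - a_j for every pair.
Merge one congruence at a time:
  Start: x ≡ 14 (mod 20).
  Combine with x ≡ 2 (mod 12): gcd(20, 12) = 4; 2 - 14 = -12, which IS divisible by 4, so compatible.
    Write x = 14 + 20·t and substitute into x ≡ 2 (mod 12): 20·t ≡ 2 − 14 = -12 (mod 12).
    Divide the congruence (and modulus) by g = 4: 5·t ≡ -3 (mod 3).
    Reduce coefficients mod 3: 2·t ≡ 0 (mod 3).
    The inverse of 2 mod 3 is 2 (since 2·2 = 4 = 1·3 + 1), so t ≡ 2·0 = 0 ≡ 0 (mod 3).
    Then x = 14 + 20·0 = 14, valid modulo lcm(20, 12) = 60: x ≡ 14 (mod 60).
  Combine with x ≡ 8 (mod 9): gcd(60, 9) = 3; 8 - 14 = -6, which IS divisible by 3, so compatible.
    Write x = 14 + 60·t and substitute into x ≡ 8 (mod 9): 60·t ≡ 8 − 14 = -6 (mod 9).
    Divide the congruence (and modulus) by g = 3: 20·t ≡ -2 (mod 3).
    Reduce coefficients mod 3: 2·t ≡ 1 (mod 3).
    The inverse of 2 mod 3 is 2 (since 2·2 = 4 = 1·3 + 1), so t ≡ 2·1 = 2 ≡ 2 (mod 3).
    Then x = 14 + 60·2 = 134, valid modulo lcm(60, 9) = 180: x ≡ 134 (mod 180).
Verify: 134 mod 20 = 14, 134 mod 12 = 2, 134 mod 9 = 8.

x ≡ 134 (mod 180).


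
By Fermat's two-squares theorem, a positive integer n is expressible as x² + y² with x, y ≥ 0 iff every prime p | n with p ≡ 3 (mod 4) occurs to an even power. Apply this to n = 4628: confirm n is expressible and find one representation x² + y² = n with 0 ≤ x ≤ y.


Step 1: Factor n = 4628 = 2^2 · 13 · 89.
Step 2: Check the mod-4 condition on each prime factor: 2 = 2 (special); 13 ≡ 1 (mod 4), exponent 1; 89 ≡ 1 (mod 4), exponent 1.
All primes ≡ 3 (mod 4) appear to even exponent (or don't appear), so by the two-squares theorem n IS expressible as a sum of two squares.
Step 3: Build a representation. Group n = k² · m with k = 2 and m = 13 · 89 = 1157 (a product of primes ≡ 1 (mod 4)); a representation of m scales to one of n via (k·x)² + (k·y)² = k²(x² + y²). Each prime p ≡ 1 (mod 4) is itself a sum of two squares; find a² by testing p − a² for a perfect square:
  13: 13 − 1² = 12, 13 − 2² = 9 = 3² ⇒ 13 = 2² + 3².
  89: 89 − 1² = 88, 89 − 2² = 85, 89 − 3² = 80, 89 − 4² = 73, 89 − 5² = 64 = 8² ⇒ 89 = 5² + 8².
  Combine using the Brahmagupta–Fibonacci identity (a² + b²)(c² + d²) = (ac − bd)² + (ad + bc)² = (ac + bd)² + (ad − bc)²:
  13 · 89 = 1157: from (2² + 3²)(5² + 8²), take (2·5 − 3·8, 2·8 + 3·5) = (10 − 24, 16 + 15) = (-14, 31); dropping signs (only squares matter) gives (14, 31); check 14² + 31² = 196 + 961 = 1157 ✓.
  Scale by k = 2: (2·14, 2·31) = (28, 62).
Step 4: Order so x ≤ y and verify: 28² + 62² = 784 + 3844 = 4628 = n. ✓

n = 4628 = 28² + 62² (one valid representation with x ≤ y).


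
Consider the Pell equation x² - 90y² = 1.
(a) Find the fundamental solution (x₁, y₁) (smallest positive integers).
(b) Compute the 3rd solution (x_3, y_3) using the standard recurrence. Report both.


Step 1: Find the fundamental solution (x₁, y₁) of x² - 90y² = 1.
  Expand √90 as a continued fraction. a₀ = ⌊√90⌋ = 9; iterate m_{k+1} = d_k·a_k − m_k, d_{k+1} = (90 − m_{k+1}²)/d_k, a_{k+1} = ⌊(a₀ + m_{k+1})/d_{k+1}⌋ (starting m₀ = 0, d₀ = 1), with convergents p_k = a_k·p_{k-1} + p_{k-2}, q_k = a_k·q_{k-1} + q_{k-2} (p₋₁ = 1, q₋₁ = 0):
  k = 0: a₀ = 9; p₀/q₀ = 9/1; p₀² − 90·q₀² = 81 − 90 = -9.
  k = 1: m = 9, d = 9, a = ⌊(9 + 9)/9⌋ = 2; p/q = (2·9 + 1)/(2·1 + 0) = 19/2; p² − 90·q² = 361 − 360 = 1.
  The first convergent with p² − 90·q² = 1 gives the fundamental solution (x₁, y₁) = (19, 2).
Step 2: Apply the recurrence (x_{n+1}, y_{n+1}) = (x₁x_n + 90y₁y_n, x₁y_n + y₁x_n) repeatedly.
  From (x_1, y_1) = (19, 2): x_2 = 19·19 + 90·2·2 = 721; y_2 = 19·2 + 2·19 = 76.
  From (x_2, y_2) = (721, 76): x_3 = 19·721 + 90·2·76 = 27379; y_3 = 19·76 + 2·721 = 2886.
Step 3: Verify x_3² - 90·y_3² = 749609641 - 749609640 = 1 (should be 1). ✓

(x_1, y_1) = (19, 2); (x_3, y_3) = (27379, 2886).


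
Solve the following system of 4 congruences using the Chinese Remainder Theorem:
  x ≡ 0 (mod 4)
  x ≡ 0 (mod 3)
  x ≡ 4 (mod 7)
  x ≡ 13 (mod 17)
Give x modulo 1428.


Product of moduli M = 4 · 3 · 7 · 17 = 1428.
Merge one congruence at a time:
  Start: x ≡ 0 (mod 4).
  Combine with x ≡ 0 (mod 3); new modulus lcm = 12.
    Write x = 0 + 4·t and substitute into x ≡ 0 (mod 3): 4·t ≡ 0 − 0 = 0 (mod 3).
    Reduce coefficients mod 3: 1·t ≡ 0 (mod 3).
    So t ≡ 0 (mod 3).
    Then x = 0 + 4·0 = 0, valid modulo lcm(4, 3) = 12: x ≡ 0 (mod 12).
  Combine with x ≡ 4 (mod 7); new modulus lcm = 84.
    Write x = 0 + 12·t and substitute into x ≡ 4 (mod 7): 12·t ≡ 4 − 0 = 4 (mod 7).
    Reduce coefficients mod 7: 5·t ≡ 4 (mod 7).
    The inverse of 5 mod 7 is 3 (since 5·3 = 15 = 2·7 + 1), so t ≡ 3·4 = 12 ≡ 5 (mod 7).
    Then x = 0 + 12·5 = 60, valid modulo lcm(12, 7) = 84: x ≡ 60 (mod 84).
  Combine with x ≡ 13 (mod 17); new modulus lcm = 1428.
    Write x = 60 + 84·t and substitute into x ≡ 13 (mod 17): 84·t ≡ 13 − 60 = -47 (mod 17).
    Reduce coefficients mod 17: 16·t ≡ 4 (mod 17).
    The inverse of 16 mod 17 is 16 (since 16·16 = 256 = 15·17 + 1), so t ≡ 16·4 = 64 ≡ 13 (mod 17).
    Then x = 60 + 84·13 = 1152, valid modulo lcm(84, 17) = 1428: x ≡ 1152 (mod 1428).
Verify against each original: 1152 mod 4 = 0, 1152 mod 3 = 0, 1152 mod 7 = 4, 1152 mod 17 = 13.

x ≡ 1152 (mod 1428).


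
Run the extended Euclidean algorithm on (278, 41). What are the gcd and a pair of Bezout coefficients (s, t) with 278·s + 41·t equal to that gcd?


Euclidean algorithm on (278, 41) — divide until remainder is 0:
  278 = 6 · 41 + 32
  41 = 1 · 32 + 9
  32 = 3 · 9 + 5
  9 = 1 · 5 + 4
  5 = 1 · 4 + 1
  4 = 4 · 1 + 0
gcd(278, 41) = 1.
Track Bezout coefficients alongside the remainders: start with r₀ = 278 = a·1 + b·0 (s = 1, t = 0) and r₁ = 41 = a·0 + b·1 (s = 0, t = 1); each new remainder r_{k+1} = r_{k-1} − q_k·r_k inherits s_{k+1} = s_{k-1} − q_k·s_k, t_{k+1} = t_{k-1} − q_k·t_k, so r_k = a·s_k + b·t_k at every step:
  q = 6: r = 32, s = 1 − 6·0 = 1, t = 0 − 6·1 = -6  (check: 278·1 + 41·(-6) = 32)
  q = 1: r = 9, s = 0 − 1·1 = -1, t = 1 − 1·(-6) = 7  (check: 278·(-1) + 41·7 = 9)
  q = 3: r = 5, s = 1 − 3·(-1) = 4, t = -6 − 3·7 = -27  (check: 278·4 + 41·(-27) = 5)
  q = 1: r = 4, s = -1 − 1·4 = -5, t = 7 − 1·(-27) = 34  (check: 278·(-5) + 41·34 = 4)
  q = 1: r = 1, s = 4 − 1·(-5) = 9, t = -27 − 1·34 = -61  (check: 278·9 + 41·(-61) = 1)
The row with r = 1 (the gcd) gives the Bezout coefficients s = 9, t = -61.
Result: 278 · (9) + 41 · (-61) = 1.

gcd(278, 41) = 1; s = 9, t = -61 (check: 278·9 + 41·(-61) = 1).


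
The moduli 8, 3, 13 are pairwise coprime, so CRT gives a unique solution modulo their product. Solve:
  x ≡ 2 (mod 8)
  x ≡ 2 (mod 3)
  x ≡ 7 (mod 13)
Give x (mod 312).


Moduli 8, 3, 13 are pairwise coprime; by CRT there is a unique solution modulo M = 8 · 3 · 13 = 312.
Solve pairwise, accumulating the modulus:
  Start with x ≡ 2 (mod 8).
  Combine with x ≡ 2 (mod 3): since gcd(8, 3) = 1, we get a unique residue mod 24.
    Write x = 2 + 8·t and substitute into x ≡ 2 (mod 3): 8·t ≡ 2 − 2 = 0 (mod 3).
    Reduce coefficients mod 3: 2·t ≡ 0 (mod 3).
    The inverse of 2 mod 3 is 2 (since 2·2 = 4 = 1·3 + 1), so t ≡ 2·0 = 0 ≡ 0 (mod 3).
    Then x = 2 + 8·0 = 2, valid modulo lcm(8, 3) = 24: x ≡ 2 (mod 24).
  Combine with x ≡ 7 (mod 13): since gcd(24, 13) = 1, we get a unique residue mod 312.
    Write x = 2 + 24·t and substitute into x ≡ 7 (mod 13): 24·t ≡ 7 − 2 = 5 (mod 13).
    Reduce coefficients mod 13: 11·t ≡ 5 (mod 13).
    The inverse of 11 mod 13 is 6 (since 11·6 = 66 = 5·13 + 1), so t ≡ 6·5 = 30 ≡ 4 (mod 13).
    Then x = 2 + 24·4 = 98, valid modulo lcm(24, 13) = 312: x ≡ 98 (mod 312).
Verify: 98 mod 8 = 2 ✓, 98 mod 3 = 2 ✓, 98 mod 13 = 7 ✓.

x ≡ 98 (mod 312).


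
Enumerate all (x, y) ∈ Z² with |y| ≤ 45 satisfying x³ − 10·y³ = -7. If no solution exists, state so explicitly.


The equation is x³ - 10y³ = -7. For fixed y, x³ = 10·y³ − 7, so a solution requires the RHS to be a perfect cube.
Strategy: iterate y from -45 to 45, compute RHS = 10·y³ − 7, and check whether it is a (positive or negative) perfect cube.
Check small values of y:
  y = 0: RHS = -7 is not a perfect cube.
  y = 1: RHS = 3 is not a perfect cube.
  y = -1: RHS = -17 is not a perfect cube.
  y = 2: RHS = 73 is not a perfect cube.
  y = -2: RHS = -87 is not a perfect cube.
  y = 3: RHS = 263 is not a perfect cube.
  y = -3: RHS = -277 is not a perfect cube.
Continuing the search up to |y| = 45 finds no solutions either.
No (x, y) in the scanned range satisfies the equation.

No integer solutions with |y| ≤ 45.


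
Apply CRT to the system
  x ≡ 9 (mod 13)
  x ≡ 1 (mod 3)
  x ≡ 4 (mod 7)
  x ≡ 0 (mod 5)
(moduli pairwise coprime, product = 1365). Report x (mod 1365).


Product of moduli M = 13 · 3 · 7 · 5 = 1365.
Merge one congruence at a time:
  Start: x ≡ 9 (mod 13).
  Combine with x ≡ 1 (mod 3); new modulus lcm = 39.
    Write x = 9 + 13·t and substitute into x ≡ 1 (mod 3): 13·t ≡ 1 − 9 = -8 (mod 3).
    Reduce coefficients mod 3: 1·t ≡ 1 (mod 3).
    So t ≡ 1 (mod 3).
    Then x = 9 + 13·1 = 22, valid modulo lcm(13, 3) = 39: x ≡ 22 (mod 39).
  Combine with x ≡ 4 (mod 7); new modulus lcm = 273.
    Write x = 22 + 39·t and substitute into x ≡ 4 (mod 7): 39·t ≡ 4 − 22 = -18 (mod 7).
    Reduce coefficients mod 7: 4·t ≡ 3 (mod 7).
    The inverse of 4 mod 7 is 2 (since 4·2 = 8 = 1·7 + 1), so t ≡ 2·3 = 6 ≡ 6 (mod 7).
    Then x = 22 + 39·6 = 256, valid modulo lcm(39, 7) = 273: x ≡ 256 (mod 273).
  Combine with x ≡ 0 (mod 5); new modulus lcm = 1365.
    Write x = 256 + 273·t and substitute into x ≡ 0 (mod 5): 273·t ≡ 0 − 256 = -256 (mod 5).
    Reduce coefficients mod 5: 3·t ≡ 4 (mod 5).
    The inverse of 3 mod 5 is 2 (since 3·2 = 6 = 1·5 + 1), so t ≡ 2·4 = 8 ≡ 3 (mod 5).
    Then x = 256 + 273·3 = 1075, valid modulo lcm(273, 5) = 1365: x ≡ 1075 (mod 1365).
Verify against each original: 1075 mod 13 = 9, 1075 mod 3 = 1, 1075 mod 7 = 4, 1075 mod 5 = 0.

x ≡ 1075 (mod 1365).


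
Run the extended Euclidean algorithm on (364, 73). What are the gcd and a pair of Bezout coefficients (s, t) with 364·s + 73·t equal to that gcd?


Euclidean algorithm on (364, 73) — divide until remainder is 0:
  364 = 4 · 73 + 72
  73 = 1 · 72 + 1
  72 = 72 · 1 + 0
gcd(364, 73) = 1.
Track Bezout coefficients alongside the remainders: start with r₀ = 364 = a·1 + b·0 (s = 1, t = 0) and r₁ = 73 = a·0 + b·1 (s = 0, t = 1); each new remainder r_{k+1} = r_{k-1} − q_k·r_k inherits s_{k+1} = s_{k-1} − q_k·s_k, t_{k+1} = t_{k-1} − q_k·t_k, so r_k = a·s_k + b·t_k at every step:
  q = 4: r = 72, s = 1 − 4·0 = 1, t = 0 − 4·1 = -4  (check: 364·1 + 73·(-4) = 72)
  q = 1: r = 1, s = 0 − 1·1 = -1, t = 1 − 1·(-4) = 5  (check: 364·(-1) + 73·5 = 1)
The row with r = 1 (the gcd) gives the Bezout coefficients s = -1, t = 5.
Result: 364 · (-1) + 73 · (5) = 1.

gcd(364, 73) = 1; s = -1, t = 5 (check: 364·(-1) + 73·5 = 1).


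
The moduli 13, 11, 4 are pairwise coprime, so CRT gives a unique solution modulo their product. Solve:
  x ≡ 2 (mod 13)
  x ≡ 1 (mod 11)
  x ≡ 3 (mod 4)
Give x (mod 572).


Moduli 13, 11, 4 are pairwise coprime; by CRT there is a unique solution modulo M = 13 · 11 · 4 = 572.
Solve pairwise, accumulating the modulus:
  Start with x ≡ 2 (mod 13).
  Combine with x ≡ 1 (mod 11): since gcd(13, 11) = 1, we get a unique residue mod 143.
    Write x = 2 + 13·t and substitute into x ≡ 1 (mod 11): 13·t ≡ 1 − 2 = -1 (mod 11).
    Reduce coefficients mod 11: 2·t ≡ 10 (mod 11).
    The inverse of 2 mod 11 is 6 (since 2·6 = 12 = 1·11 + 1), so t ≡ 6·10 = 60 ≡ 5 (mod 11).
    Then x = 2 + 13·5 = 67, valid modulo lcm(13, 11) = 143: x ≡ 67 (mod 143).
  Combine with x ≡ 3 (mod 4): since gcd(143, 4) = 1, we get a unique residue mod 572.
    Write x = 67 + 143·t and substitute into x ≡ 3 (mod 4): 143·t ≡ 3 − 67 = -64 (mod 4).
    Reduce coefficients mod 4: 3·t ≡ 0 (mod 4).
    The inverse of 3 mod 4 is 3 (since 3·3 = 9 = 2·4 + 1), so t ≡ 3·0 = 0 ≡ 0 (mod 4).
    Then x = 67 + 143·0 = 67, valid modulo lcm(143, 4) = 572: x ≡ 67 (mod 572).
Verify: 67 mod 13 = 2 ✓, 67 mod 11 = 1 ✓, 67 mod 4 = 3 ✓.

x ≡ 67 (mod 572).


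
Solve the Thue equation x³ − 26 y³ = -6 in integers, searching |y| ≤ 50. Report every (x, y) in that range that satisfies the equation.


The equation is x³ - 26y³ = -6. For fixed y, x³ = 26·y³ − 6, so a solution requires the RHS to be a perfect cube.
Strategy: iterate y from -50 to 50, compute RHS = 26·y³ − 6, and check whether it is a (positive or negative) perfect cube.
Check small values of y:
  y = 0: RHS = -6 is not a perfect cube.
  y = 1: RHS = 20 is not a perfect cube.
  y = -1: RHS = -32 is not a perfect cube.
  y = 2: RHS = 202 is not a perfect cube.
  y = -2: RHS = -214 is not a perfect cube.
  y = 3: RHS = 696 is not a perfect cube.
  y = -3: RHS = -708 is not a perfect cube.
Continuing the search up to |y| = 50 finds no solutions either.
No (x, y) in the scanned range satisfies the equation.

No integer solutions with |y| ≤ 50.


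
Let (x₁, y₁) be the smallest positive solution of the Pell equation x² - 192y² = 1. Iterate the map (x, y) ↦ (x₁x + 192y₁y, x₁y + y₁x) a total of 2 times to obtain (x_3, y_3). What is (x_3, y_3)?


Step 1: Find the fundamental solution (x₁, y₁) of x² - 192y² = 1.
  Expand √192 as a continued fraction. a₀ = ⌊√192⌋ = 13; iterate m_{k+1} = d_k·a_k − m_k, d_{k+1} = (192 − m_{k+1}²)/d_k, a_{k+1} = ⌊(a₀ + m_{k+1})/d_{k+1}⌋ (starting m₀ = 0, d₀ = 1), with convergents p_k = a_k·p_{k-1} + p_{k-2}, q_k = a_k·q_{k-1} + q_{k-2} (p₋₁ = 1, q₋₁ = 0):
  k = 0: a₀ = 13; p₀/q₀ = 13/1; p₀² − 192·q₀² = 169 − 192 = -23.
  k = 1: m = 13, d = 23, a = ⌊(13 + 13)/23⌋ = 1; p/q = (1·13 + 1)/(1·1 + 0) = 14/1; p² − 192·q² = 196 − 192 = 4.
  k = 2: m = 10, d = 4, a = ⌊(13 + 10)/4⌋ = 5; p/q = (5·14 + 13)/(5·1 + 1) = 83/6; p² − 192·q² = 6889 − 6912 = -23.
  k = 3: m = 10, d = 23, a = ⌊(13 + 10)/23⌋ = 1; p/q = (1·83 + 14)/(1·6 + 1) = 97/7; p² − 192·q² = 9409 − 9408 = 1.
  The first convergent with p² − 192·q² = 1 gives the fundamental solution (x₁, y₁) = (97, 7).
Step 2: Apply the recurrence (x_{n+1}, y_{n+1}) = (x₁x_n + 192y₁y_n, x₁y_n + y₁x_n) repeatedly.
  From (x_1, y_1) = (97, 7): x_2 = 97·97 + 192·7·7 = 18817; y_2 = 97·7 + 7·97 = 1358.
  From (x_2, y_2) = (18817, 1358): x_3 = 97·18817 + 192·7·1358 = 3650401; y_3 = 97·1358 + 7·18817 = 263445.
Step 3: Verify x_3² - 192·y_3² = 13325427460801 - 13325427460800 = 1 (should be 1). ✓

(x_1, y_1) = (97, 7); (x_3, y_3) = (3650401, 263445).


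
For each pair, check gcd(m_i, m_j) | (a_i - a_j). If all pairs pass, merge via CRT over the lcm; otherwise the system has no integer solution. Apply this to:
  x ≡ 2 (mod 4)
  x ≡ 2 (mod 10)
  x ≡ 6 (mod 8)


Moduli 4, 10, 8 are not pairwise coprime, so CRT works modulo lcm(m_i) when all pairwise compatibility conditions hold.
Pairwise compatibility: gcd(m_i, m_j) must divide a_i - a_j for every pair.
Merge one congruence at a time:
  Start: x ≡ 2 (mod 4).
  Combine with x ≡ 2 (mod 10): gcd(4, 10) = 2; 2 - 2 = 0, which IS divisible by 2, so compatible.
    Write x = 2 + 4·t and substitute into x ≡ 2 (mod 10): 4·t ≡ 2 − 2 = 0 (mod 10).
    Divide the congruence (and modulus) by g = 2: 2·t ≡ 0 (mod 5).
    The inverse of 2 mod 5 is 3 (since 2·3 = 6 = 1·5 + 1), so t ≡ 3·0 = 0 ≡ 0 (mod 5).
    Then x = 2 + 4·0 = 2, valid modulo lcm(4, 10) = 20: x ≡ 2 (mod 20).
  Combine with x ≡ 6 (mod 8): gcd(20, 8) = 4; 6 - 2 = 4, which IS divisible by 4, so compatible.
    Write x = 2 + 20·t and substitute into x ≡ 6 (mod 8): 20·t ≡ 6 − 2 = 4 (mod 8).
    Divide the congruence (and modulus) by g = 4: 5·t ≡ 1 (mod 2).
    Reduce coefficients mod 2: 1·t ≡ 1 (mod 2).
    So t ≡ 1 (mod 2).
    Then x = 2 + 20·1 = 22, valid modulo lcm(20, 8) = 40: x ≡ 22 (mod 40).
Verify: 22 mod 4 = 2, 22 mod 10 = 2, 22 mod 8 = 6.

x ≡ 22 (mod 40).
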